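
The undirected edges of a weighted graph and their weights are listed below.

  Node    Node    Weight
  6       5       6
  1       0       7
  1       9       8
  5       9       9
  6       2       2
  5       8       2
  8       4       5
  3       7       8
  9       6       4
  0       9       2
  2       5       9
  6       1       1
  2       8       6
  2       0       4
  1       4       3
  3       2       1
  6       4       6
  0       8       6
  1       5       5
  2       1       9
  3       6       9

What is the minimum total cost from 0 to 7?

13

Shortest distances from 0:
0: 0
9: 2  (via 0)
2: 4  (via 0)
3: 5  (via 2)
6: 6  (via 9)
8: 6  (via 0)
1: 7  (via 0)
5: 8  (via 8)
4: 10  (via 1)
7: 13  (via 3)
Shortest route: 0 → 2 → 3 → 7 = 13.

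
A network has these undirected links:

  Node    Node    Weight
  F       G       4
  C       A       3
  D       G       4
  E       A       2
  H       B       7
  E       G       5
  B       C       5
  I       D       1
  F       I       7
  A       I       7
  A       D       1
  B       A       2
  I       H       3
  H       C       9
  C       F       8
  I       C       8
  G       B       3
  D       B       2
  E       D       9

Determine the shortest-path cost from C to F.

Candidate routes:
C - A - B - G - F: 3+2+3+4 = 12
C - B - G - F: 5+3+4 = 12
C - F: 8 = 8
Cheapest is C - F at 8.

8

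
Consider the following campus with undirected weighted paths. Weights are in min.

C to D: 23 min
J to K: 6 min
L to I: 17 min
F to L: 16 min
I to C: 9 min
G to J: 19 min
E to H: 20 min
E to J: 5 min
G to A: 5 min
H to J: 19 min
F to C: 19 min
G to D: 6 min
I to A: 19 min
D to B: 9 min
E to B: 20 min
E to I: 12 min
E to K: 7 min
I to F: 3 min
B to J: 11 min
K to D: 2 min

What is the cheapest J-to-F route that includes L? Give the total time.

50 min

Best J to L: J → E → I → L costing 34
Shortest L→F: L → F = 16
Total via L: 34 + 16 = 50 min.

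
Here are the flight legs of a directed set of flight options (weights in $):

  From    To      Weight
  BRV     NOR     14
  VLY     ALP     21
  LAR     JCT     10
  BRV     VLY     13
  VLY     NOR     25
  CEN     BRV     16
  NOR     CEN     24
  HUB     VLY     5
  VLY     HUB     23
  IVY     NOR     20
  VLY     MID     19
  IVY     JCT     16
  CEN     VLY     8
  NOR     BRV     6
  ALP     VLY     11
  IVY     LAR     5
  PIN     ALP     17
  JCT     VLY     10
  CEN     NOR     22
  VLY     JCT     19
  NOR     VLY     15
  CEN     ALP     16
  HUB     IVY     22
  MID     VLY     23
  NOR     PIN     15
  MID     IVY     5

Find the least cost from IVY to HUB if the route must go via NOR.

$58

Shortest IVY→NOR: IVY–NOR = 20
Shortest NOR→HUB: NOR–VLY–HUB = 38
Total via NOR: 20 + 38 = $58.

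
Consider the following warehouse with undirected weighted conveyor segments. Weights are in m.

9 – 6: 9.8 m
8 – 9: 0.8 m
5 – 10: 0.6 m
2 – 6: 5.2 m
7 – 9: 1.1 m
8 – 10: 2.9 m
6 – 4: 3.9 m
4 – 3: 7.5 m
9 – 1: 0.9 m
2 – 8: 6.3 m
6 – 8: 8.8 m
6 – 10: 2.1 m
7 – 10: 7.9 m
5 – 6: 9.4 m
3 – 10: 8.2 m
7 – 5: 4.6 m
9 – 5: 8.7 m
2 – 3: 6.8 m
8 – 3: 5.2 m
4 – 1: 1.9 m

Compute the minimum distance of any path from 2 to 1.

Candidate routes:
2 → 6 → 10 → 8 → 9 → 1: 5.2+2.1+2.9+0.8+0.9 = 11.9
2 → 8 → 9 → 1: 6.3+0.8+0.9 = 8
2 → 6 → 4 → 1: 5.2+3.9+1.9 = 11
Cheapest is 2 → 8 → 9 → 1 at 8 m.

8 m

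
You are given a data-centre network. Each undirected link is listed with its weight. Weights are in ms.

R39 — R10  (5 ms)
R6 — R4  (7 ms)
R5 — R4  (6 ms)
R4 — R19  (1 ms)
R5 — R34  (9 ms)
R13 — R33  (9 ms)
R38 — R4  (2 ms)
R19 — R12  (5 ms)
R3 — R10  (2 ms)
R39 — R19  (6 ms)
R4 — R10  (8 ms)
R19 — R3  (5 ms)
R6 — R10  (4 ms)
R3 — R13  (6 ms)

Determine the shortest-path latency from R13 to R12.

16 ms

Settle nodes by increasing distance from R13:
R13: 0
R3: 6  (via R13)
R10: 8  (via R3)
R33: 9  (via R13)
R19: 11  (via R3)
R4: 12  (via R19)
R6: 12  (via R10)
R39: 13  (via R10)
R38: 14  (via R4)
R12: 16  (via R19)
Shortest route: R13–R3–R19–R12 = 16 ms.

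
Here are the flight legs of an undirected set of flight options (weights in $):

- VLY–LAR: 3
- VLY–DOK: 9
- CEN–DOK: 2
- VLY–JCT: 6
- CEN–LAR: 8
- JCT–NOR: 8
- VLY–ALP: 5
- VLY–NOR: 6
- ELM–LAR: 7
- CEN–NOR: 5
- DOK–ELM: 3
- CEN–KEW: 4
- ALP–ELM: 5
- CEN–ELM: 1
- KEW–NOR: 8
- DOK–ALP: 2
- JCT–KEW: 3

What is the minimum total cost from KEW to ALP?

$8

Settle nodes by increasing distance from KEW:
KEW: 0
JCT: 3  (via KEW)
CEN: 4  (via KEW)
ELM: 5  (via CEN)
DOK: 6  (via CEN)
ALP: 8  (via DOK)
Shortest route: KEW–CEN–DOK–ALP = $8.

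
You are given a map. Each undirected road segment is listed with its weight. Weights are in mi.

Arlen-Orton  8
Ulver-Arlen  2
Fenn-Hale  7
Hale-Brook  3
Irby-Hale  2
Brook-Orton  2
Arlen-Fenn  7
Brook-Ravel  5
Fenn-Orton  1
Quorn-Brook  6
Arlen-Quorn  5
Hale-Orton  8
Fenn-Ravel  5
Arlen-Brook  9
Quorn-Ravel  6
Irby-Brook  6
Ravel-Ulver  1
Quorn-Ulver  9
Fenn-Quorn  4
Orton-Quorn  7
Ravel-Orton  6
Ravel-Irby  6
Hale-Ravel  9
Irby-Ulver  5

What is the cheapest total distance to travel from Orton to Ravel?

Candidate routes:
Orton–Arlen–Ulver–Ravel: 8+2+1 = 11
Orton–Fenn–Arlen–Ulver–Ravel: 1+7+2+1 = 11
Orton–Ravel: 6 = 6
Orton–Brook–Ravel: 2+5 = 7
The minimum is 6 mi via Orton–Ravel.

6 mi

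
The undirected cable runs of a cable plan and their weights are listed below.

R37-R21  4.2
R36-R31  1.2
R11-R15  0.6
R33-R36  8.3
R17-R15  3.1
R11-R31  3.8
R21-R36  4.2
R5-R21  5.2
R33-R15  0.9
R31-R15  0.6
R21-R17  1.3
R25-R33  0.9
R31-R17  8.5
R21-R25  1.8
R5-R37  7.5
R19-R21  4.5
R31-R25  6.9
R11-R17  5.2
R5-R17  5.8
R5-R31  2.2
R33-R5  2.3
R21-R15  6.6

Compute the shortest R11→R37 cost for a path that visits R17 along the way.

Shortest R11→R17: R11 → R15 → R17 = 3.7
Best R17 to R37: R17 → R21 → R37 costing 5.5
Total via R17: 3.7 + 5.5 = 9.2.

9.2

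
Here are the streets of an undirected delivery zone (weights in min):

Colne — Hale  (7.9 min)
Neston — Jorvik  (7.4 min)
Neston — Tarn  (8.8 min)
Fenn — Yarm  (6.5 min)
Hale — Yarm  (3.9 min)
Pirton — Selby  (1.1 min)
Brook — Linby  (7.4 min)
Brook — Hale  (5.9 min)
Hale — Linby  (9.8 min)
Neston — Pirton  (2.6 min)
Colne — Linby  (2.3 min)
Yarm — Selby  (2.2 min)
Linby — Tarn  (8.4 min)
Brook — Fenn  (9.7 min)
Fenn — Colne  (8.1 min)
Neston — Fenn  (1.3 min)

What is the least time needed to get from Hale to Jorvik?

17.2 min

Running Dijkstra from Hale:
Hale: 0
Yarm: 3.9  (via Hale)
Brook: 5.9  (via Hale)
Selby: 6.1  (via Yarm)
Pirton: 7.2  (via Selby)
Colne: 7.9  (via Hale)
Linby: 9.8  (via Hale)
Neston: 9.8  (via Pirton)
Fenn: 10.4  (via Yarm)
Jorvik: 17.2  (via Neston)
Shortest route: Hale–Yarm–Selby–Pirton–Neston–Jorvik = 17.2 min.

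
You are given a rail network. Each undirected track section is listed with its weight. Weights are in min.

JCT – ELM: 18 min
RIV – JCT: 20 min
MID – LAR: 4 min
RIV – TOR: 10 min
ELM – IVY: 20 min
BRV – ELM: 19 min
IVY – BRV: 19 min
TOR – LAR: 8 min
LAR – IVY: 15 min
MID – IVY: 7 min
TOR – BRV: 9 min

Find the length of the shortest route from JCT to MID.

Candidate routes:
JCT → ELM → IVY → LAR → MID: 18+20+15+4 = 57
JCT → RIV → TOR → LAR → MID: 20+10+8+4 = 42
JCT → ELM → IVY → MID: 18+20+7 = 45
Cheapest is JCT → RIV → TOR → LAR → MID at 42 min.

42 min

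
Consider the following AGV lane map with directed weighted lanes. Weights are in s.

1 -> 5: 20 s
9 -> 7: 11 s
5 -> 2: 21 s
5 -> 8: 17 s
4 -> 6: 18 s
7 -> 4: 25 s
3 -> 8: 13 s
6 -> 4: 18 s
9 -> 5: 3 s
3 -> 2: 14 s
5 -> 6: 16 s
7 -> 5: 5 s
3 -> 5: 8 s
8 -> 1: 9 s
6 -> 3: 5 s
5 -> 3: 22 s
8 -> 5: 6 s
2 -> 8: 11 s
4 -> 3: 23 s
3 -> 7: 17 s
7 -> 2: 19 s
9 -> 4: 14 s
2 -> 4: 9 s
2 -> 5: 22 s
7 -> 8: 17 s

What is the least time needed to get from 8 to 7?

Settle nodes by increasing distance from 8:
8: 0
5: 6  (via 8)
1: 9  (via 8)
6: 22  (via 5)
2: 27  (via 5)
3: 27  (via 6)
4: 36  (via 2)
7: 44  (via 3)
Shortest route: 8 → 5 → 6 → 3 → 7 = 44 s.

44 s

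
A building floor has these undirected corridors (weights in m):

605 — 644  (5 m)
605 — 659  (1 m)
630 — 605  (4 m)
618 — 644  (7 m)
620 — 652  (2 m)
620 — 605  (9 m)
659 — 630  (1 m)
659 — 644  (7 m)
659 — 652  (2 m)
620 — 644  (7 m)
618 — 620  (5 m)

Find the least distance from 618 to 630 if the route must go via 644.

14 m

Shortest 618→644: 618–644 = 7
Shortest 644→630: 644–605–659–630 = 7
Total via 644: 7 + 7 = 14 m.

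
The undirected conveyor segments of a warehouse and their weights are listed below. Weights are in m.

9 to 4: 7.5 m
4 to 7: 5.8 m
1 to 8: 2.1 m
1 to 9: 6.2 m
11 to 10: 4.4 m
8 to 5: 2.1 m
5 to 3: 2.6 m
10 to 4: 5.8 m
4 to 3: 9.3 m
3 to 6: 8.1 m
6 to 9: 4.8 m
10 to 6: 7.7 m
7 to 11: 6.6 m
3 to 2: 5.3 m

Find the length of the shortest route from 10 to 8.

19.8 m

Candidate routes:
10–4–3–5–8: 5.8+9.3+2.6+2.1 = 19.8
10–6–3–5–8: 7.7+8.1+2.6+2.1 = 20.5
The minimum is 19.8 m via 10–4–3–5–8.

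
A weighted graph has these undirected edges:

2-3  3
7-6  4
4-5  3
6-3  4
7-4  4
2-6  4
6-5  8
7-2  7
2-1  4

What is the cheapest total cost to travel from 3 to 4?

12

Settle nodes by increasing distance from 3:
3: 0
2: 3  (via 3)
6: 4  (via 3)
1: 7  (via 2)
7: 8  (via 6)
4: 12  (via 7)
Shortest route: 3 → 6 → 7 → 4 = 12.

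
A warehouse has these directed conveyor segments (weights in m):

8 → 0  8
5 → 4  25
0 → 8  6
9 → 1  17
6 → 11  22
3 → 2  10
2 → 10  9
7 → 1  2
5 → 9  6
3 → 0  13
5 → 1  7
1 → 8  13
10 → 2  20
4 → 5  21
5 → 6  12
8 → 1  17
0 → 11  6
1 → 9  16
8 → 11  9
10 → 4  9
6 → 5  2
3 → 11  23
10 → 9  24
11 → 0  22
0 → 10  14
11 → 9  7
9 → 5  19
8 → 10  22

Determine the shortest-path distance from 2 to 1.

46 m

Compare a few routes:
2 → 10 → 9 → 1: 9+24+17 = 50
2 → 10 → 4 → 5 → 1: 9+9+21+7 = 46
2 → 10 → 4 → 5 → 9 → 1: 9+9+21+6+17 = 62
2 → 10 → 9 → 5 → 1: 9+24+19+7 = 59
Cheapest is 2 → 10 → 4 → 5 → 1 at 46 m.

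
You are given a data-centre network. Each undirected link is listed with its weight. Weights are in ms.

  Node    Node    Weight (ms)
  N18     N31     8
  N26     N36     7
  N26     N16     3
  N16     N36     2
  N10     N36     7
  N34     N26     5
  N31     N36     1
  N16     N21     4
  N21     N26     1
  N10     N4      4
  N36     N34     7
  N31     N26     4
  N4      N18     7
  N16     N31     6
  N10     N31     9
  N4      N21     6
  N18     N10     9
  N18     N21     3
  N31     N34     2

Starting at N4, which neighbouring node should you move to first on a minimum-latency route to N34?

Enumerating some paths:
N4–N21–N26–N31–N34: 6+1+4+2 = 13
N4–N10–N36–N31–N34: 4+7+1+2 = 14
N4–N21–N26–N34: 6+1+5 = 12
Cheapest is N4–N21–N26–N34 at 12 ms.
So from N4 the first move is to N21.

N21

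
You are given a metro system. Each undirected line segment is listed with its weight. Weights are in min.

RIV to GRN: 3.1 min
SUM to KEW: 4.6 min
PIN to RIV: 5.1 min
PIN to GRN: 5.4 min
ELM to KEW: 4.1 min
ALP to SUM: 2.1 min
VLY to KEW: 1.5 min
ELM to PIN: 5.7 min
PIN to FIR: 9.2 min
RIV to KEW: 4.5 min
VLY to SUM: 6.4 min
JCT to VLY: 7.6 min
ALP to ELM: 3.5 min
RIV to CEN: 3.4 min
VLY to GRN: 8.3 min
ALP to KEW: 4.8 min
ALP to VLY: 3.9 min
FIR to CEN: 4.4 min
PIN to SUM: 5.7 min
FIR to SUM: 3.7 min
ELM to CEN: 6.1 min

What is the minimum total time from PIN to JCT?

Shortest distances from PIN:
PIN: 0
RIV: 5.1  (via PIN)
GRN: 5.4  (via PIN)
ELM: 5.7  (via PIN)
SUM: 5.7  (via PIN)
ALP: 7.8  (via SUM)
CEN: 8.5  (via RIV)
FIR: 9.2  (via PIN)
KEW: 9.6  (via RIV)
VLY: 11.1  (via KEW)
JCT: 18.7  (via VLY)
Shortest route: PIN–RIV–KEW–VLY–JCT = 18.7 min.

18.7 min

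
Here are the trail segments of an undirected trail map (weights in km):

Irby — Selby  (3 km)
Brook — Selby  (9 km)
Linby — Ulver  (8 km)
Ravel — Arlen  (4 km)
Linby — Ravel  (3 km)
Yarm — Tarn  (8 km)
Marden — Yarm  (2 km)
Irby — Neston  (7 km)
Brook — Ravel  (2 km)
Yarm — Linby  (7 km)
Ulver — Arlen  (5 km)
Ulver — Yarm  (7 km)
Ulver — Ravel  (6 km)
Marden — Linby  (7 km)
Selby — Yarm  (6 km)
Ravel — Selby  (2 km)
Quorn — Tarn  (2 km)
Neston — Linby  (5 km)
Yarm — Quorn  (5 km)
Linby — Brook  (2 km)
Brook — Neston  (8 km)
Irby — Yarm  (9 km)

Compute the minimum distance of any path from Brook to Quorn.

14 km

Running Dijkstra from Brook:
Brook: 0
Ravel: 2  (via Brook)
Linby: 2  (via Brook)
Selby: 4  (via Ravel)
Arlen: 6  (via Ravel)
Neston: 7  (via Linby)
Irby: 7  (via Selby)
Ulver: 8  (via Ravel)
Yarm: 9  (via Linby)
Marden: 9  (via Linby)
Quorn: 14  (via Yarm)
Shortest route: Brook → Linby → Yarm → Quorn = 14 km.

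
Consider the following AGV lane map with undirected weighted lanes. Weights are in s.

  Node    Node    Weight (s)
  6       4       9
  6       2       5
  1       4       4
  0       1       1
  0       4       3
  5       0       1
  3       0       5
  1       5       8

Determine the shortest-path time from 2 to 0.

17 s

Candidate routes:
2 → 6 → 4 → 1 → 5 → 0: 5+9+4+8+1 = 27
2 → 6 → 4 → 1 → 0: 5+9+4+1 = 19
2 → 6 → 4 → 0: 5+9+3 = 17
The minimum is 17 s via 2 → 6 → 4 → 0.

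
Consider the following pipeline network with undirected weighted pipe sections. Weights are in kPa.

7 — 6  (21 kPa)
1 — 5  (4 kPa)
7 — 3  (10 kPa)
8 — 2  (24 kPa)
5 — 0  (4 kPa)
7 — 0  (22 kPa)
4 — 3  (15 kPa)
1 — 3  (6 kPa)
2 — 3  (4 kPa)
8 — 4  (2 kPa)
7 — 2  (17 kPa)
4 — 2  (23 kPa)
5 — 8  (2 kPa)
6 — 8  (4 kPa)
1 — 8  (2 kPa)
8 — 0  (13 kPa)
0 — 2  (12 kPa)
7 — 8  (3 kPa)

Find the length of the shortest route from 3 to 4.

10 kPa

Settle nodes by increasing distance from 3:
3: 0
2: 4  (via 3)
1: 6  (via 3)
8: 8  (via 1)
4: 10  (via 8)
Shortest route: 3–1–8–4 = 10 kPa.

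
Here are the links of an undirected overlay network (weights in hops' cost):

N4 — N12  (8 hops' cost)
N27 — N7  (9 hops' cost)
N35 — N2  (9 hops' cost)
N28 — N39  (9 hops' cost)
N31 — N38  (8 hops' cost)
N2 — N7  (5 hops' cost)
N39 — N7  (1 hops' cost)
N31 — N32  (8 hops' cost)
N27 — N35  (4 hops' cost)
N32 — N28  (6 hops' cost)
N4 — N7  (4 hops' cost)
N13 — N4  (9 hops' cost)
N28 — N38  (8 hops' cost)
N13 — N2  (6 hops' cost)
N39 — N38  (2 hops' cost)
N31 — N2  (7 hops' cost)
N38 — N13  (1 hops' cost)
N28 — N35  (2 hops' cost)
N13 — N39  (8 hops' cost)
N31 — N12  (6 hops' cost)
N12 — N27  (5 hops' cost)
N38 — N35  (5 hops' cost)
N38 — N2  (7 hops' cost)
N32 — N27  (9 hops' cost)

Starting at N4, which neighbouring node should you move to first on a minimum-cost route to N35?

N7

Candidate routes:
N4 → N13 → N38 → N35: 9+1+5 = 15
N4 → N7 → N39 → N28 → N35: 4+1+9+2 = 16
N4 → N7 → N39 → N38 → N35: 4+1+2+5 = 12
The minimum is 12 hops' cost via N4 → N7 → N39 → N38 → N35.
So from N4 the first move is to N7.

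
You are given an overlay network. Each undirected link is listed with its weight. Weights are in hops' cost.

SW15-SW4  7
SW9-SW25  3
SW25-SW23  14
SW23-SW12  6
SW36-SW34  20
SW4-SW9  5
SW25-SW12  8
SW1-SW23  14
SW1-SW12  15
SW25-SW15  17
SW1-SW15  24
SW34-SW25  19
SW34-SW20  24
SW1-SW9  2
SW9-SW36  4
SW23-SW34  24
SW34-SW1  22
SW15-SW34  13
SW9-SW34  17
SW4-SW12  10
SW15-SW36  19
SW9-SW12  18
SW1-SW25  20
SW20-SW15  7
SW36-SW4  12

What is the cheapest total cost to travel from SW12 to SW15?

Running Dijkstra from SW12:
SW12: 0
SW23: 6  (via SW12)
SW25: 8  (via SW12)
SW4: 10  (via SW12)
SW9: 11  (via SW25)
SW1: 13  (via SW9)
SW36: 15  (via SW9)
SW15: 17  (via SW4)
Shortest route: SW12 → SW4 → SW15 = 17 hops' cost.

17 hops' cost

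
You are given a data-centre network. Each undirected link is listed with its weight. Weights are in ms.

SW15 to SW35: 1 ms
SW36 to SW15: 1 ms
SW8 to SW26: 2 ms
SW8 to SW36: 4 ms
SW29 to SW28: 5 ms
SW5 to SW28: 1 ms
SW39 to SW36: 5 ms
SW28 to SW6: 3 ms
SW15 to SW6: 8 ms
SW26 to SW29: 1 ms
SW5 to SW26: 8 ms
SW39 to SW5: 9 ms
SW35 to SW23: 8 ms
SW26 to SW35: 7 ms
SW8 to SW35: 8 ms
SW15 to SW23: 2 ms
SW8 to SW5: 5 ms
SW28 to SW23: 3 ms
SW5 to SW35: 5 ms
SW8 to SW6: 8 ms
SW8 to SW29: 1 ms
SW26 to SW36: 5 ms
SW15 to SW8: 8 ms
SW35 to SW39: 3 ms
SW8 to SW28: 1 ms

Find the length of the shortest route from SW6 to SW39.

Shortest distances from SW6:
SW6: 0
SW28: 3  (via SW6)
SW8: 4  (via SW28)
SW5: 4  (via SW28)
SW29: 5  (via SW8)
SW23: 6  (via SW28)
SW26: 6  (via SW8)
SW36: 8  (via SW8)
SW15: 8  (via SW6)
SW35: 9  (via SW5)
SW39: 12  (via SW35)
Shortest route: SW6–SW28–SW5–SW35–SW39 = 12 ms.

12 ms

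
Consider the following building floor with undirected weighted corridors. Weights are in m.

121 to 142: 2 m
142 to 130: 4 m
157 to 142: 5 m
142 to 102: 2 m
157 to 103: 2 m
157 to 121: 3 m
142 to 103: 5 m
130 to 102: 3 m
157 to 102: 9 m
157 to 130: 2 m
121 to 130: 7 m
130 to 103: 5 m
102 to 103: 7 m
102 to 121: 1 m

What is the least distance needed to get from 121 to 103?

Running Dijkstra from 121:
121: 0
102: 1  (via 121)
142: 2  (via 121)
157: 3  (via 121)
130: 4  (via 102)
103: 5  (via 157)
Shortest route: 121–157–103 = 5 m.

5 m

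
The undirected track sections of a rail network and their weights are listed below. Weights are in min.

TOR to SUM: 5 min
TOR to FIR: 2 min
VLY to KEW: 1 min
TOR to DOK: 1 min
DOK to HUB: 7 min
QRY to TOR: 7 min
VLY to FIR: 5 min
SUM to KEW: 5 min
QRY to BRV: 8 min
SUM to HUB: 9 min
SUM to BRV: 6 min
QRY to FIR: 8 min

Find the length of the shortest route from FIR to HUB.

Enumerating some paths:
FIR–TOR–SUM–HUB: 2+5+9 = 16
FIR–TOR–DOK–HUB: 2+1+7 = 10
FIR–VLY–KEW–SUM–HUB: 5+1+5+9 = 20
FIR–QRY–TOR–DOK–HUB: 8+7+1+7 = 23
The minimum is 10 min via FIR–TOR–DOK–HUB.

10 min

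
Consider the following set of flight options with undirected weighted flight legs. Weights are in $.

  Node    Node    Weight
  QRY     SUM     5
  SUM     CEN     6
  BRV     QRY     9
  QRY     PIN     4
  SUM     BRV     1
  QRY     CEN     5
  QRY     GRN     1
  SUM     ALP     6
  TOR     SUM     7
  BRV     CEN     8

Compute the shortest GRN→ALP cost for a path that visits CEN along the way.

Shortest GRN→CEN: GRN–QRY–CEN = 6
Best CEN to ALP: CEN–SUM–ALP costing 12
Total via CEN: 6 + 12 = $18.

$18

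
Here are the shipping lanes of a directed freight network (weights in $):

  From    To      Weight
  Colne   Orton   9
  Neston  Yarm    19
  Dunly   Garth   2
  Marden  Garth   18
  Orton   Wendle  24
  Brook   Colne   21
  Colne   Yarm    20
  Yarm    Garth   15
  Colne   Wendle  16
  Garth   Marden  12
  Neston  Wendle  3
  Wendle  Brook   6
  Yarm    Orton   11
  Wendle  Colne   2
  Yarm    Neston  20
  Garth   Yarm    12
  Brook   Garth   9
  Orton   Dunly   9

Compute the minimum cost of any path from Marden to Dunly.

Candidate routes:
Marden - Garth - Yarm - Neston - Wendle - Colne - Orton - Dunly: 18+12+20+3+2+9+9 = 73
Marden - Garth - Yarm - Orton - Dunly: 18+12+11+9 = 50
Cheapest is Marden - Garth - Yarm - Orton - Dunly at $50.

$50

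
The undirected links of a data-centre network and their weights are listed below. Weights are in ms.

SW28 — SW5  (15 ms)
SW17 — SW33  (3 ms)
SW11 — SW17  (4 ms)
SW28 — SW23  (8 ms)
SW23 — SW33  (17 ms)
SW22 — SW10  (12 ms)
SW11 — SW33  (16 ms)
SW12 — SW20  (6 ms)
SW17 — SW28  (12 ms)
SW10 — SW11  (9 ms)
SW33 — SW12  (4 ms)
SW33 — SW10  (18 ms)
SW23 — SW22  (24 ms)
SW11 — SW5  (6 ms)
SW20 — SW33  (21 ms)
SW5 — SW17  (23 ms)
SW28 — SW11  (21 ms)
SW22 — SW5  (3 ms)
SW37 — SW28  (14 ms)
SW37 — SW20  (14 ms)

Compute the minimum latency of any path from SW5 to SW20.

23 ms

Shortest distances from SW5:
SW5: 0
SW22: 3  (via SW5)
SW11: 6  (via SW5)
SW17: 10  (via SW11)
SW33: 13  (via SW17)
SW10: 15  (via SW22)
SW28: 15  (via SW5)
SW12: 17  (via SW33)
SW23: 23  (via SW28)
SW20: 23  (via SW12)
Shortest route: SW5–SW11–SW17–SW33–SW12–SW20 = 23 ms.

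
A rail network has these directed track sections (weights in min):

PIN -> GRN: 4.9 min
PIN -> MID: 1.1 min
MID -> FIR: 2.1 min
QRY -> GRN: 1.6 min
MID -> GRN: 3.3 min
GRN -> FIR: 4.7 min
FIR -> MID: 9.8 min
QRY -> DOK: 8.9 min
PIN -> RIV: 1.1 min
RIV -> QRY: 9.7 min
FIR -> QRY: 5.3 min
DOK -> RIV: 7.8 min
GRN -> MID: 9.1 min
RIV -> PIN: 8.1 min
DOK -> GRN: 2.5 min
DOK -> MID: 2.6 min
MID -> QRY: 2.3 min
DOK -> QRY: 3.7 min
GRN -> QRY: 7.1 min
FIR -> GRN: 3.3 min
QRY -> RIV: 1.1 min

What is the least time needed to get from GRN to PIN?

16.3 min

Compare a few routes:
GRN → QRY → RIV → PIN: 7.1+1.1+8.1 = 16.3
GRN → FIR → QRY → RIV → PIN: 4.7+5.3+1.1+8.1 = 19.2
GRN → MID → FIR → QRY → RIV → PIN: 9.1+2.1+5.3+1.1+8.1 = 25.7
GRN → MID → QRY → RIV → PIN: 9.1+2.3+1.1+8.1 = 20.6
The minimum is 16.3 min via GRN → QRY → RIV → PIN.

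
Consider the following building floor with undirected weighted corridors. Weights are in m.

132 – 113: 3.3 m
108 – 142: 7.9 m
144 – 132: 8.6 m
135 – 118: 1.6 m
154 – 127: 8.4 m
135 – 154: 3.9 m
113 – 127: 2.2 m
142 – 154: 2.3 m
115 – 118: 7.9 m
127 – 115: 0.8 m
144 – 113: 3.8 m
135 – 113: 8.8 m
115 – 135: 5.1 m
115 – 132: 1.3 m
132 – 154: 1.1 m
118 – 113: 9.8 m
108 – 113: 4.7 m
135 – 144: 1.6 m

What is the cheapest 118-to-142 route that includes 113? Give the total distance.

13.7 m

Shortest 118→113: 118–135–144–113 = 7
Best 113 to 142: 113–132–154–142 costing 6.7
Total via 113: 7 + 6.7 = 13.7 m.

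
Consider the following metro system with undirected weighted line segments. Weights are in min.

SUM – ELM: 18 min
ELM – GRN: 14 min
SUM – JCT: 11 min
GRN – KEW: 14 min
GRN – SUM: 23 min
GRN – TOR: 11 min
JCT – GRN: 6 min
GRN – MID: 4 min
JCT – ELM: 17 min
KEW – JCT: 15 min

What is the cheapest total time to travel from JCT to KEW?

15 min

Settle nodes by increasing distance from JCT:
JCT: 0
GRN: 6  (via JCT)
MID: 10  (via GRN)
SUM: 11  (via JCT)
KEW: 15  (via JCT)
Shortest route: JCT → KEW = 15 min.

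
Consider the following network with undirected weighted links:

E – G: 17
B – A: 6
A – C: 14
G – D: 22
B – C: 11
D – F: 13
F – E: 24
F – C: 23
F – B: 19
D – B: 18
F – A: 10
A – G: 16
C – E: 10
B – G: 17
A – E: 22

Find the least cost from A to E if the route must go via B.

27

Best A to B: A → B costing 6
Shortest B→E: B → C → E = 21
Total via B: 6 + 21 = 27.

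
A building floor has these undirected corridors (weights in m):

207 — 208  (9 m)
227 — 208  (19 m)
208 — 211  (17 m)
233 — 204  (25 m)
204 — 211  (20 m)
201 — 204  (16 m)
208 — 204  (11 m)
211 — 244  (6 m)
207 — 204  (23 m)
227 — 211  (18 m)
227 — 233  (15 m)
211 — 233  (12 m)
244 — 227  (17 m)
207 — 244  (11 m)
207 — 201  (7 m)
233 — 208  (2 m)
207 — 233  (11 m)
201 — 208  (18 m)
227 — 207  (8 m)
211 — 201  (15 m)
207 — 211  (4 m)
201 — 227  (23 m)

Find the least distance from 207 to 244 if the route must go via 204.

46 m

Best 207 to 204: 207–208–204 costing 20
Best 204 to 244: 204–211–244 costing 26
Total via 204: 20 + 26 = 46 m.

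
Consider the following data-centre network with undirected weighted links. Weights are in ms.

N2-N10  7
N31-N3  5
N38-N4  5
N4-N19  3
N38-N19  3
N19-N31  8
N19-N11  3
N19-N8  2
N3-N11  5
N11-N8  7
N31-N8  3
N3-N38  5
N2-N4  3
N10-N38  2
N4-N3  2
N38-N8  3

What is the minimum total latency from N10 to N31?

8 ms

Shortest distances from N10:
N10: 0
N38: 2  (via N10)
N8: 5  (via N38)
N19: 5  (via N38)
N2: 7  (via N10)
N3: 7  (via N38)
N4: 7  (via N38)
N31: 8  (via N8)
Shortest route: N10 → N38 → N8 → N31 = 8 ms.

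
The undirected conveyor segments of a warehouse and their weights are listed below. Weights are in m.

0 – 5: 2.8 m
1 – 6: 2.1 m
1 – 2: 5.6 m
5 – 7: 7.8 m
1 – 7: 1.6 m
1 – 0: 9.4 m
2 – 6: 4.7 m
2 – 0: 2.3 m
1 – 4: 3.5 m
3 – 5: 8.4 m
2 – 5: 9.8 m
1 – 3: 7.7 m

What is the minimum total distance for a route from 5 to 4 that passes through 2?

14.2 m

Best 5 to 2: 5 → 0 → 2 costing 5.1
Best 2 to 4: 2 → 1 → 4 costing 9.1
Total via 2: 5.1 + 9.1 = 14.2 m.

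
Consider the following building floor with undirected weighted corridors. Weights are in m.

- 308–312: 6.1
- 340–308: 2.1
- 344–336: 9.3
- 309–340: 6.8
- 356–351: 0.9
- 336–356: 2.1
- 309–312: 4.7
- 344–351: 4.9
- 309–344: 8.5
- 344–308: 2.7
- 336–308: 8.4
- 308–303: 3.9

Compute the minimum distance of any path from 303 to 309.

Running Dijkstra from 303:
303: 0
308: 3.9  (via 303)
340: 6  (via 308)
344: 6.6  (via 308)
312: 10  (via 308)
351: 11.5  (via 344)
336: 12.3  (via 308)
356: 12.4  (via 351)
309: 12.8  (via 340)
Shortest route: 303–308–340–309 = 12.8 m.

12.8 m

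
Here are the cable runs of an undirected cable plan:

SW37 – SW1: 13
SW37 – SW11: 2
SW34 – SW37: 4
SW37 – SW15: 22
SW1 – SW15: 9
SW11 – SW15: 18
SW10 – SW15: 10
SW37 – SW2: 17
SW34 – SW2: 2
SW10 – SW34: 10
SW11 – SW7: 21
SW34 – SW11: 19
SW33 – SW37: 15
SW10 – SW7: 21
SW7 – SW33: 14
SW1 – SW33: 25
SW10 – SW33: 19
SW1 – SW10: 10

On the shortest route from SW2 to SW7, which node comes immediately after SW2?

Enumerating some paths:
SW2 → SW34 → SW10 → SW7: 2+10+21 = 33
SW2 → SW34 → SW37 → SW11 → SW7: 2+4+2+21 = 29
SW2 → SW37 → SW11 → SW7: 17+2+21 = 40
SW2 → SW34 → SW37 → SW33 → SW7: 2+4+15+14 = 35
Cheapest is SW2 → SW34 → SW37 → SW11 → SW7 at 29.
So from SW2 the first move is to SW34.

SW34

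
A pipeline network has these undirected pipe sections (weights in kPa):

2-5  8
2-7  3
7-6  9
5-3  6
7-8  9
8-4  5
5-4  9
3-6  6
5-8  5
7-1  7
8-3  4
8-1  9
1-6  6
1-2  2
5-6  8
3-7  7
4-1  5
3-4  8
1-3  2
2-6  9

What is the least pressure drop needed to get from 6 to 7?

Settle nodes by increasing distance from 6:
6: 0
1: 6  (via 6)
3: 6  (via 6)
2: 8  (via 1)
5: 8  (via 6)
7: 9  (via 6)
Shortest route: 6 → 7 = 9 kPa.

9 kPa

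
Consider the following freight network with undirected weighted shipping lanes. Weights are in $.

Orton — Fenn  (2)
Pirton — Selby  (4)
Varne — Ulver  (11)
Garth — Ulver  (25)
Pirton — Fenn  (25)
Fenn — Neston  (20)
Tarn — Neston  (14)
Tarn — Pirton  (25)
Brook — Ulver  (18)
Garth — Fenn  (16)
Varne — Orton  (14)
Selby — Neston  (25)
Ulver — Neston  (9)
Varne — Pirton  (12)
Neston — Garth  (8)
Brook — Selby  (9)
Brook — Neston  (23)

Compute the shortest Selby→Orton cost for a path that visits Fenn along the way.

$31

Best Selby to Fenn: Selby → Pirton → Fenn costing 29
Best Fenn to Orton: Fenn → Orton costing 2
Total via Fenn: 29 + 2 = $31.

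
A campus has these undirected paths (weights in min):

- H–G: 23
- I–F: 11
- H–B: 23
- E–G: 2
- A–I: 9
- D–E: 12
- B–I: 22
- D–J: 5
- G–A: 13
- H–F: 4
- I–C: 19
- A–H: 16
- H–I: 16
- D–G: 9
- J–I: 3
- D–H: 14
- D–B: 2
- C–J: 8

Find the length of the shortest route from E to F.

29 min

Settle nodes by increasing distance from E:
E: 0
G: 2  (via E)
D: 11  (via G)
B: 13  (via D)
A: 15  (via G)
J: 16  (via D)
I: 19  (via J)
C: 24  (via J)
H: 25  (via G)
F: 29  (via H)
Shortest route: E–G–H–F = 29 min.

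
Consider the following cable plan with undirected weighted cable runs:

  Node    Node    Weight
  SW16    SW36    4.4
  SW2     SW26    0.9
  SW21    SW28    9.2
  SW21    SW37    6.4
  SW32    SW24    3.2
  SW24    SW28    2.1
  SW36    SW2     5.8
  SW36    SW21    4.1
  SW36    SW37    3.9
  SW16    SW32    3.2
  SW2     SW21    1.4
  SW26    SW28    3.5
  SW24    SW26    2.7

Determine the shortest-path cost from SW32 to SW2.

Shortest distances from SW32:
SW32: 0
SW16: 3.2  (via SW32)
SW24: 3.2  (via SW32)
SW28: 5.3  (via SW24)
SW26: 5.9  (via SW24)
SW2: 6.8  (via SW26)
Shortest route: SW32–SW24–SW26–SW2 = 6.8.

6.8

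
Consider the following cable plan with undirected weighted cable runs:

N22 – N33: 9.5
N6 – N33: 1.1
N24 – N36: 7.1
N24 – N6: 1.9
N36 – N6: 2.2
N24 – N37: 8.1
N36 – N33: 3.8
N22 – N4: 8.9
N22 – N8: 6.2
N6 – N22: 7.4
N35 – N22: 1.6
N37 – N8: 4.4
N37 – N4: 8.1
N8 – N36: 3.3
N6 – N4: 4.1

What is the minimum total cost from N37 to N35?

Running Dijkstra from N37:
N37: 0
N8: 4.4  (via N37)
N36: 7.7  (via N8)
N4: 8.1  (via N37)
N24: 8.1  (via N37)
N6: 9.9  (via N36)
N22: 10.6  (via N8)
N33: 11  (via N6)
N35: 12.2  (via N22)
Shortest route: N37 → N8 → N22 → N35 = 12.2.

12.2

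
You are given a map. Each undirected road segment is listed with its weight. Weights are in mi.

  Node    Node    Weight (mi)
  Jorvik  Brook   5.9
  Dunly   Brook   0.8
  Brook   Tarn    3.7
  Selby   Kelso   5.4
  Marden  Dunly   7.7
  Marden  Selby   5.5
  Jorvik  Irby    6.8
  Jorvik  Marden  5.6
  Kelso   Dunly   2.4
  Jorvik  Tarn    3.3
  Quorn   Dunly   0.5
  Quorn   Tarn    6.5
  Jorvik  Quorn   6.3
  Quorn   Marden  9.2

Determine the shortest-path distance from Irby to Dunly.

13.5 mi

Shortest distances from Irby:
Irby: 0
Jorvik: 6.8  (via Irby)
Tarn: 10.1  (via Jorvik)
Marden: 12.4  (via Jorvik)
Brook: 12.7  (via Jorvik)
Quorn: 13.1  (via Jorvik)
Dunly: 13.5  (via Brook)
Shortest route: Irby → Jorvik → Brook → Dunly = 13.5 mi.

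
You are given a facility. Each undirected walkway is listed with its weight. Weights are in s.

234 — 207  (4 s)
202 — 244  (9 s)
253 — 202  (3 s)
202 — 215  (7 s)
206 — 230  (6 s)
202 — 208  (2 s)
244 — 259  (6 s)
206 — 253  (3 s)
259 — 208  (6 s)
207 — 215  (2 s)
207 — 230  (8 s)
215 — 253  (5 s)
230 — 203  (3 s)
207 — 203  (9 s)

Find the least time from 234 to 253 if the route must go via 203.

25 s

Best 234 to 203: 234–207–203 costing 13
Best 203 to 253: 203–230–206–253 costing 12
Total via 203: 13 + 12 = 25 s.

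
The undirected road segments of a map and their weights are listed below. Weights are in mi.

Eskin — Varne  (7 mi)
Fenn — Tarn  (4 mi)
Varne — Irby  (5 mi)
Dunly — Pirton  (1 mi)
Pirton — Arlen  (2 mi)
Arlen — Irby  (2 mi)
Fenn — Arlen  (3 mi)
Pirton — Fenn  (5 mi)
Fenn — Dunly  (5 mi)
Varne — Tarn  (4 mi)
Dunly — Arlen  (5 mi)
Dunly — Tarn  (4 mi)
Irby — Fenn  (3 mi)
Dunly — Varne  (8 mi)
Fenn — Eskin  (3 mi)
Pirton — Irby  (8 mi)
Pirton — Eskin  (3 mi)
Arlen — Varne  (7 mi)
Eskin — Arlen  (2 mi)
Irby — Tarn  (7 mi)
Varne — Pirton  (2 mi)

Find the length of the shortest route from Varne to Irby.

Enumerating some paths:
Varne → Irby: 5 = 5
Varne → Pirton → Arlen → Irby: 2+2+2 = 6
Cheapest is Varne → Irby at 5 mi.

5 mi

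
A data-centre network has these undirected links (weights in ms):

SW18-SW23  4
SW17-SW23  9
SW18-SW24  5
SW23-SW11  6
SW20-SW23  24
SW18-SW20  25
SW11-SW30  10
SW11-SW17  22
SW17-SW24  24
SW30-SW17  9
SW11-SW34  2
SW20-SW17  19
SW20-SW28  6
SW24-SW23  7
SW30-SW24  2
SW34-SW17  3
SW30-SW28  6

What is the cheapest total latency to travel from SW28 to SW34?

Running Dijkstra from SW28:
SW28: 0
SW20: 6  (via SW28)
SW30: 6  (via SW28)
SW24: 8  (via SW30)
SW18: 13  (via SW24)
SW23: 15  (via SW24)
SW17: 15  (via SW30)
SW11: 16  (via SW30)
SW34: 18  (via SW17)
Shortest route: SW28 → SW30 → SW17 → SW34 = 18 ms.

18 ms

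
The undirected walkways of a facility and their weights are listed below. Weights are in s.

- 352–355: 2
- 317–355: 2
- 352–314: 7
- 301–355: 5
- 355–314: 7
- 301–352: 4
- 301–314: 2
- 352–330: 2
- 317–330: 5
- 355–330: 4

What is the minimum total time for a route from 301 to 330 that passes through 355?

Shortest 301→355: 301 → 355 = 5
Best 355 to 330: 355 → 330 costing 4
Total via 355: 5 + 4 = 9 s.

9 s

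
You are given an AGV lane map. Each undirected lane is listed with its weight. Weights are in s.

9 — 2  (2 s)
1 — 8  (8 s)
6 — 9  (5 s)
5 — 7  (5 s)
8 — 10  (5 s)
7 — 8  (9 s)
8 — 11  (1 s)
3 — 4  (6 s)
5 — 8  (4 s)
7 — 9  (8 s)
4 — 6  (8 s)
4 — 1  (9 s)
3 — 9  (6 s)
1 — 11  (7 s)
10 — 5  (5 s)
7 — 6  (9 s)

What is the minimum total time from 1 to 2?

Candidate routes:
1 - 4 - 3 - 9 - 2: 9+6+6+2 = 23
1 - 4 - 6 - 9 - 2: 9+8+5+2 = 24
1 - 11 - 8 - 7 - 9 - 2: 7+1+9+8+2 = 27
Cheapest is 1 - 4 - 3 - 9 - 2 at 23 s.

23 s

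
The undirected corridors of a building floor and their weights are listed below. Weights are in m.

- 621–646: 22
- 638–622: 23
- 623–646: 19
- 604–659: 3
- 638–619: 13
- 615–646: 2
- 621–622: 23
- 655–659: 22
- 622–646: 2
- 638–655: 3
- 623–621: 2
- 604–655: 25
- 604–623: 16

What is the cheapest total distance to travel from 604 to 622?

Compare a few routes:
604 - 623 - 646 - 622: 16+19+2 = 37
604 - 623 - 621 - 622: 16+2+23 = 41
604 - 623 - 621 - 646 - 622: 16+2+22+2 = 42
The minimum is 37 m via 604 - 623 - 646 - 622.

37 m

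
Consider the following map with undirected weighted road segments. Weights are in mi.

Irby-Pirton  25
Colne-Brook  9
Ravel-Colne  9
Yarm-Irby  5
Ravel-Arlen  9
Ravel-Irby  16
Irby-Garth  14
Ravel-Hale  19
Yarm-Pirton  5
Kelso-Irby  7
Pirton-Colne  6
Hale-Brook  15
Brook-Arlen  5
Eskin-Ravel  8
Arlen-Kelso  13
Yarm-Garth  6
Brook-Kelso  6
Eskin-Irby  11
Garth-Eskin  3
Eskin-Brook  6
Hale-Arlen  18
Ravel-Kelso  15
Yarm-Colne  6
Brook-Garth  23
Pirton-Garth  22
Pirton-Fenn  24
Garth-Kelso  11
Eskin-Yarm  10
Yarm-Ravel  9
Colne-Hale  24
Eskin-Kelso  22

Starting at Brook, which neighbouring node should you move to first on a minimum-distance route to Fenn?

Colne

Compare a few routes:
Brook–Eskin–Garth–Yarm–Pirton–Fenn: 6+3+6+5+24 = 44
Brook–Colne–Yarm–Pirton–Fenn: 9+6+5+24 = 44
Brook–Colne–Pirton–Fenn: 9+6+24 = 39
Brook–Eskin–Yarm–Pirton–Fenn: 6+10+5+24 = 45
The minimum is 39 mi via Brook–Colne–Pirton–Fenn.
So from Brook the first move is to Colne.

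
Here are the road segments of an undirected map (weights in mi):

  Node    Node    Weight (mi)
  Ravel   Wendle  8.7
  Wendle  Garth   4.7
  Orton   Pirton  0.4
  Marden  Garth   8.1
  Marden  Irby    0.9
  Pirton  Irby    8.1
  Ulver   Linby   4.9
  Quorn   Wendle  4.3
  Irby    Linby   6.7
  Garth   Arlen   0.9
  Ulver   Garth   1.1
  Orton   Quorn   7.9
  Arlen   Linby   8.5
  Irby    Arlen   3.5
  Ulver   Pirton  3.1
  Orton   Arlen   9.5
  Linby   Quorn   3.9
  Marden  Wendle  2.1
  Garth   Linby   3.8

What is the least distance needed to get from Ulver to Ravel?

Running Dijkstra from Ulver:
Ulver: 0
Garth: 1.1  (via Ulver)
Arlen: 2  (via Garth)
Pirton: 3.1  (via Ulver)
Orton: 3.5  (via Pirton)
Linby: 4.9  (via Ulver)
Irby: 5.5  (via Arlen)
Wendle: 5.8  (via Garth)
Marden: 6.4  (via Irby)
Quorn: 8.8  (via Linby)
Ravel: 14.5  (via Wendle)
Shortest route: Ulver–Garth–Wendle–Ravel = 14.5 mi.

14.5 mi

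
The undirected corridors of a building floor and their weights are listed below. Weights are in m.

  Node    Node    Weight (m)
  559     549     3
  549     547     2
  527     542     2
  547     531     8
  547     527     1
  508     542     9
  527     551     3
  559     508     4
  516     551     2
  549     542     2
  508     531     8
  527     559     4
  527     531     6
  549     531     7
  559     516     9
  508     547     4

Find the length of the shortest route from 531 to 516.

Running Dijkstra from 531:
531: 0
527: 6  (via 531)
549: 7  (via 531)
547: 7  (via 527)
508: 8  (via 531)
542: 8  (via 527)
551: 9  (via 527)
559: 10  (via 527)
516: 11  (via 551)
Shortest route: 531 → 527 → 551 → 516 = 11 m.

11 m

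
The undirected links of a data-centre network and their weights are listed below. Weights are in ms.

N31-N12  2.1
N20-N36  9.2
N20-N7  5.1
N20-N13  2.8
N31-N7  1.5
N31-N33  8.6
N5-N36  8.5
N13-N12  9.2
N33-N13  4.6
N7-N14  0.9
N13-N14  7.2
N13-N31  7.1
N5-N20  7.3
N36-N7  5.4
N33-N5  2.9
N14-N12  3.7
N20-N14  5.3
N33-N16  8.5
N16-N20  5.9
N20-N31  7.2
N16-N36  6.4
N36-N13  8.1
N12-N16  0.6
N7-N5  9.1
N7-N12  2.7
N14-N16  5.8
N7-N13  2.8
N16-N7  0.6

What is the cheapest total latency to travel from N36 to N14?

6.3 ms

Candidate routes:
N36 - N7 - N14: 5.4+0.9 = 6.3
N36 - N7 - N16 - N12 - N14: 5.4+0.6+0.6+3.7 = 10.3
N36 - N16 - N7 - N14: 6.4+0.6+0.9 = 7.9
The minimum is 6.3 ms via N36 - N7 - N14.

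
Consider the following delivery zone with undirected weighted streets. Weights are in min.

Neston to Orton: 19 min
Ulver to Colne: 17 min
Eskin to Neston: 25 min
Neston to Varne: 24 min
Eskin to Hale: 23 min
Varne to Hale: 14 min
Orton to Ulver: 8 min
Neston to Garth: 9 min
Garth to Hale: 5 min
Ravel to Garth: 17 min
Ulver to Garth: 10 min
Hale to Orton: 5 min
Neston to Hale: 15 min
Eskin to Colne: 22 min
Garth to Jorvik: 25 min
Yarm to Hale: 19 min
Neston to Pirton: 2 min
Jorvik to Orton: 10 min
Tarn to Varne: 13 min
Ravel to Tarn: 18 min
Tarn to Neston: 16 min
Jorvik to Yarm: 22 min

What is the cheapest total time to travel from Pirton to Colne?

Enumerating some paths:
Pirton → Neston → Garth → Ulver → Colne: 2+9+10+17 = 38
Pirton → Neston → Garth → Hale → Orton → Ulver → Colne: 2+9+5+5+8+17 = 46
The minimum is 38 min via Pirton → Neston → Garth → Ulver → Colne.

38 min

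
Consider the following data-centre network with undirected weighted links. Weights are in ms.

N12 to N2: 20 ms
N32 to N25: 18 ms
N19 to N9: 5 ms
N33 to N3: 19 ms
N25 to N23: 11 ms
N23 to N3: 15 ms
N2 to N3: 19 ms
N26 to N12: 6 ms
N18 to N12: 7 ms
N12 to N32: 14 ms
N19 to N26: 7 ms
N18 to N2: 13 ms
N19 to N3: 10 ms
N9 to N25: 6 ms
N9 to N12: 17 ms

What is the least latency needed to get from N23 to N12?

Shortest distances from N23:
N23: 0
N25: 11  (via N23)
N3: 15  (via N23)
N9: 17  (via N25)
N19: 22  (via N9)
N26: 29  (via N19)
N32: 29  (via N25)
N33: 34  (via N3)
N2: 34  (via N3)
N12: 34  (via N9)
Shortest route: N23–N25–N9–N12 = 34 ms.

34 ms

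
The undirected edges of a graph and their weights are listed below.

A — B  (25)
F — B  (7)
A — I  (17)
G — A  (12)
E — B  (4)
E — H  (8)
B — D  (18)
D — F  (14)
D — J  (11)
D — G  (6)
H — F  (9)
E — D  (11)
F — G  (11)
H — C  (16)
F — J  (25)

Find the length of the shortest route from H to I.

49

Running Dijkstra from H:
H: 0
E: 8  (via H)
F: 9  (via H)
B: 12  (via E)
C: 16  (via H)
D: 19  (via E)
G: 20  (via F)
J: 30  (via D)
A: 32  (via G)
I: 49  (via A)
Shortest route: H–F–G–A–I = 49.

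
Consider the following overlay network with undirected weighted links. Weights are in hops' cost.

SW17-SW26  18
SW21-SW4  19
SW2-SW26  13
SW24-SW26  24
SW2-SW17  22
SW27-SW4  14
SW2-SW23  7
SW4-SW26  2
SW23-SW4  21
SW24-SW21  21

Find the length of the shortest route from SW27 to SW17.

34 hops' cost

Settle nodes by increasing distance from SW27:
SW27: 0
SW4: 14  (via SW27)
SW26: 16  (via SW4)
SW2: 29  (via SW26)
SW21: 33  (via SW4)
SW17: 34  (via SW26)
Shortest route: SW27 → SW4 → SW26 → SW17 = 34 hops' cost.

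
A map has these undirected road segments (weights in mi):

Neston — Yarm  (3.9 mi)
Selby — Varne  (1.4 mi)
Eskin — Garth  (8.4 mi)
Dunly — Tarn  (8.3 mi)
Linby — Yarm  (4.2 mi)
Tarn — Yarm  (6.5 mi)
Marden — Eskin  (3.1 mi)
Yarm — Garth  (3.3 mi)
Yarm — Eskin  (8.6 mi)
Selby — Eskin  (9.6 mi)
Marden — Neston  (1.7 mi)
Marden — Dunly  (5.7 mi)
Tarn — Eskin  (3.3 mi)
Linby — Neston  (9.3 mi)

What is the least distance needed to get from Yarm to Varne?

19.6 mi

Enumerating some paths:
Yarm → Neston → Marden → Eskin → Selby → Varne: 3.9+1.7+3.1+9.6+1.4 = 19.7
Yarm → Eskin → Selby → Varne: 8.6+9.6+1.4 = 19.6
Yarm → Garth → Eskin → Selby → Varne: 3.3+8.4+9.6+1.4 = 22.7
Yarm → Tarn → Eskin → Selby → Varne: 6.5+3.3+9.6+1.4 = 20.8
The minimum is 19.6 mi via Yarm → Eskin → Selby → Varne.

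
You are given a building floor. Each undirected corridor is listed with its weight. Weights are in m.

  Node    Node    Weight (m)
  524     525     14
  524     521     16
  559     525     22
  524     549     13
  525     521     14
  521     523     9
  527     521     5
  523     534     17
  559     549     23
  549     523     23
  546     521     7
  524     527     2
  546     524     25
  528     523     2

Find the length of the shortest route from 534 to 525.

Compare a few routes:
534 → 523 → 521 → 527 → 524 → 525: 17+9+5+2+14 = 47
534 → 523 → 521 → 524 → 525: 17+9+16+14 = 56
534 → 523 → 549 → 524 → 525: 17+23+13+14 = 67
534 → 523 → 521 → 525: 17+9+14 = 40
The minimum is 40 m via 534 → 523 → 521 → 525.

40 m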